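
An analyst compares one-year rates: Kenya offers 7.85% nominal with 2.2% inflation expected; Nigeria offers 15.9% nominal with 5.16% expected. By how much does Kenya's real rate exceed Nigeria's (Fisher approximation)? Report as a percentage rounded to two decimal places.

-5.09%

Kenya: 7.85% − 2.2% = 5.650%
Nigeria: 15.9% − 5.16% = 10.740%
Differential = -5.090% → -5.09%.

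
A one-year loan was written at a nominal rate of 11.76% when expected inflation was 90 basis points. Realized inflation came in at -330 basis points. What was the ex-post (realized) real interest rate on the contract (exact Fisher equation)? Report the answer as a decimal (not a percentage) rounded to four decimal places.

Ex-post: (1 + 0.1176)/(1 − 0.0330) − 1 = 15.5739%
So the realized real rate is 0.1557.

0.1557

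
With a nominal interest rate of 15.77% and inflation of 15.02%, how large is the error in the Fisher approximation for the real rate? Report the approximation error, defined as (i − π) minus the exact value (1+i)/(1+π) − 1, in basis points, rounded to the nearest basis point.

10 basis points

Approximate: r ≈ 15.770% − 15.020% = 0.7500%
Exact: (1 + 0.1577)/(1 + 0.1502) − 1 = 0.6521%
Error = 0.7500% − 0.6521% = 0.0979% → 10 basis points.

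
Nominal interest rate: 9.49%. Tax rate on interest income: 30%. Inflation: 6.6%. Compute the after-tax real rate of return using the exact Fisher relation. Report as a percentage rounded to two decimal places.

0.04%

After-tax nominal return = 9.49% × (1 − 0.3) = 6.6430%.
1 + r = 1.06643 / 1.06600 = 1.000403
After-tax real rate = 1.000403 − 1 → 0.04%.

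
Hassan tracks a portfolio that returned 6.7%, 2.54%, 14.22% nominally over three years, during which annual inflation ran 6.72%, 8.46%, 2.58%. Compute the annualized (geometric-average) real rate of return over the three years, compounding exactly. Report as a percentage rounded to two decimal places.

Compound the nominal returns: 1.0670 × 1.0254 × 1.1422 = 1.24968308.
Compound inflation: 1.0672 × 1.0846 × 1.0258 = 1.18734824.
Deflate: 1.24968308 / 1.18734824 = 1.05249921.
Annualized real rate = 1.05249921^(1/3) − 1 = 1.7202% → 1.72%.

1.72%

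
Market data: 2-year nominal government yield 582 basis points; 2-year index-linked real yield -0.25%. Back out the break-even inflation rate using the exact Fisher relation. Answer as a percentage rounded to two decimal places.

6.09%

(1 + π) = (1 + i)/(1 + r) = 1.05820 / 0.99750 = 1.060852
Break-even inflation = 1.060852 − 1 → 6.09%.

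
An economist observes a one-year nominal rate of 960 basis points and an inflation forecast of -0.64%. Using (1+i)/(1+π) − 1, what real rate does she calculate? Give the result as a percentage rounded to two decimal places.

10.31%

By the Fisher equation, 1 + r = (1 + i)/(1 + π).
1 + r = 1.09600 / 0.99360 = 1.103060
r = 1.103060 − 1 = 10.3060%, i.e. 10.31%.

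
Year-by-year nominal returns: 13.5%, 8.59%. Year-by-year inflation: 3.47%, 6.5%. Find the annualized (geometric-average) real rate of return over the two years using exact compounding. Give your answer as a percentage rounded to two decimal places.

5.76%

Nominal growth factor = 1.1350 × 1.0859 = 1.23249650
Price-level growth factor = 1.0347 × 1.0650 = 1.10195550
Real growth factor = 1.23249650 / 1.10195550 = 1.11846304
Annualized real rate = 1.11846304^(1/2) − 1 = 5.7574% → 5.76%.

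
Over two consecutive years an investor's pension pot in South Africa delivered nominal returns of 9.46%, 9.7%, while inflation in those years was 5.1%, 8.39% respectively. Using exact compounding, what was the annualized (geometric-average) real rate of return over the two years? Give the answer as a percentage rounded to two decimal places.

Nominal growth factor = 1.0946 × 1.0970 = 1.20077620
Price-level growth factor = 1.0510 × 1.0839 = 1.13917890
Real growth factor = 1.20077620 / 1.13917890 = 1.05407167
Annualized real rate = 1.05407167^(1/2) − 1 = 2.6680% → 2.67%.

2.67%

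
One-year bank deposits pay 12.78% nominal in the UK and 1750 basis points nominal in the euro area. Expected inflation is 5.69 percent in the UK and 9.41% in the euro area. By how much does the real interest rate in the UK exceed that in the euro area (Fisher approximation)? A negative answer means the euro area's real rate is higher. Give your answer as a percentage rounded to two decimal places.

The UK: 12.78% − 5.69% = 7.090%
The euro area: 17.5% − 9.41% = 8.090%
Differential = -1.000% → -1.00%.

-1.00%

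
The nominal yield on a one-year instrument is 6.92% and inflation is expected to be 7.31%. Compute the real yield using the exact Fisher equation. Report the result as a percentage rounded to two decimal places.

-0.36%

By the Fisher identity, 1 + r = (1 + i)/(1 + π).
1 + r = 1.06920 / 1.07310 = 0.996366
r = 0.996366 − 1 = -0.3634%, i.e. -0.36%.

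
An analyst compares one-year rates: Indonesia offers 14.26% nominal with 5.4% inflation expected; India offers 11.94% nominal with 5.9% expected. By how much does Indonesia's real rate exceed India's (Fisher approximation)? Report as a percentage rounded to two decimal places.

2.82%

Indonesia: 14.26% − 5.4% = 8.860%
India: 11.94% − 5.9% = 6.040%
Differential = 2.820% → 2.82%.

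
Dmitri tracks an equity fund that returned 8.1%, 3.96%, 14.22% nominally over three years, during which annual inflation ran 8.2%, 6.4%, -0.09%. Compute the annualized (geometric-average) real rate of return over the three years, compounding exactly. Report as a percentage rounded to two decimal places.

Nominal growth factor = 1.0810 × 1.0396 × 1.1422 = 1.28361304
Price-level growth factor = 1.0820 × 1.0640 × 0.9991 = 1.15021188
Real growth factor = 1.28361304 / 1.15021188 = 1.11597964
Annualized real rate = 1.11597964^(1/3) − 1 = 3.7255% → 3.73%.

3.73%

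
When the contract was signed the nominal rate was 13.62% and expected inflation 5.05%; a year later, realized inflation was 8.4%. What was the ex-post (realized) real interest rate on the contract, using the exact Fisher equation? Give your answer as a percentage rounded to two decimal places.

4.82%

Ex-post: (1 + 0.1362)/(1 + 0.0840) − 1 = 4.8155%
So the realized real rate is 4.82%.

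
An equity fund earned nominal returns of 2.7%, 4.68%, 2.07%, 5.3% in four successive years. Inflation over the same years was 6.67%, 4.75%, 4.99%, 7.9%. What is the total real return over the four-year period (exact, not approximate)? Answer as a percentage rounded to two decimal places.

-8.72%

Nominal growth factor = 1.0270 × 1.0468 × 1.0207 × 1.0530 = 1.155475
Price-level growth factor = 1.0667 × 1.0475 × 1.0499 × 1.0790 = 1.265802
Real growth factor = 1.155475 / 1.265802 = 0.912841
Total real return = 0.912841 − 1 → -8.72%.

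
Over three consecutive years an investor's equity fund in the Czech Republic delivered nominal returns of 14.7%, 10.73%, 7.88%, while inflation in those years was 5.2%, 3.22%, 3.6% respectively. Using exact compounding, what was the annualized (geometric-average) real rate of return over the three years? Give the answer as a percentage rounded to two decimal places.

6.79%

Compound the nominal returns: 1.1470 × 1.1073 × 1.0788 = 1.37015486.
Compound inflation: 1.0520 × 1.0322 × 1.0360 = 1.12496588.
Deflate: 1.37015486 / 1.12496588 = 1.21795237.
Annualized real rate = 1.21795237^(1/3) − 1 = 6.7932% → 6.79%.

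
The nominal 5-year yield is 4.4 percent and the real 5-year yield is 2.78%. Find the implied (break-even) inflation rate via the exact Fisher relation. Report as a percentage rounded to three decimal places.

(1 + π) = (1 + i)/(1 + r) = 1.04400 / 1.02780 = 1.015762
Break-even inflation = 1.015762 − 1 → 1.576%.

1.576%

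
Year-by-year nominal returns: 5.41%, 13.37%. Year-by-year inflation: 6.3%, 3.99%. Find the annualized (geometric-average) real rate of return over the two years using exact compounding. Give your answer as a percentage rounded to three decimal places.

3.975%

Nominal growth factor = 1.0541 × 1.1337 = 1.19503317
Price-level growth factor = 1.0630 × 1.0399 = 1.10541370
Real growth factor = 1.19503317 / 1.10541370 = 1.08107324
Annualized real rate = 1.08107324^(1/2) − 1 = 3.9747% → 3.975%.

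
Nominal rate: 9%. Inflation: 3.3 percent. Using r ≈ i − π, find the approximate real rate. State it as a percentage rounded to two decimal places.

r ≈ i − π = 9% − 3.3% = 5.70%.

5.70%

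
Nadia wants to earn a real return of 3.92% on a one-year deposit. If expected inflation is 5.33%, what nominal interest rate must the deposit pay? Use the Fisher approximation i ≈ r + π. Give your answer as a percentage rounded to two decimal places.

9.25%

i ≈ r + π = 3.92% + 5.33% = 9.25%.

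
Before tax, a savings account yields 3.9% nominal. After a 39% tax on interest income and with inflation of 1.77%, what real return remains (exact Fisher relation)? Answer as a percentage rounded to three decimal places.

0.598%

After-tax nominal return = 3.9% × (1 − 0.39) = 2.3790%.
1 + r = 1.02379 / 1.01770 = 1.005984
After-tax real rate = 1.005984 − 1 → 0.598%.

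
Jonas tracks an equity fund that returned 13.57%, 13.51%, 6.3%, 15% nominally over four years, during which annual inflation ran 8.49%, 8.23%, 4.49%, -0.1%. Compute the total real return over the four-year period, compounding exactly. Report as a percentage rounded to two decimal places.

Nominal growth factor = 1.1357 × 1.1351 × 1.0630 × 1.1500 = 1.575901
Price-level growth factor = 1.0849 × 1.0823 × 1.0449 × 0.9990 = 1.225681
Real growth factor = 1.575901 / 1.225681 = 1.285734
Total real return = 1.285734 − 1 → 28.57%.

28.57%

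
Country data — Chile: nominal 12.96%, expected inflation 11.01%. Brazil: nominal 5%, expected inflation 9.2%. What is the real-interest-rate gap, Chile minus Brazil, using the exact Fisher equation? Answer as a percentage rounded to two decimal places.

5.60%

Chile: (1 + 0.1296)/(1 + 0.1101) − 1 = 1.7566%
Brazil: (1 + 0.0500)/(1 + 0.0920) − 1 = -3.8462%
Differential = 1.7566% − (-3.8462%) = 5.6028% → 5.60%.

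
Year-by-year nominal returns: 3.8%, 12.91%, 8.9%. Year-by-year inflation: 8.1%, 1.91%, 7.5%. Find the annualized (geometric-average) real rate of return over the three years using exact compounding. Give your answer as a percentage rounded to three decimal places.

2.526%

Compound the nominal returns: 1.0380 × 1.1291 × 1.0890 = 1.27631432.
Compound inflation: 1.0810 × 1.0191 × 1.0750 = 1.18427063.
Deflate: 1.27631432 / 1.18427063 = 1.07772183.
Annualized real rate = 1.07772183^(1/3) − 1 = 2.5264% → 2.526%.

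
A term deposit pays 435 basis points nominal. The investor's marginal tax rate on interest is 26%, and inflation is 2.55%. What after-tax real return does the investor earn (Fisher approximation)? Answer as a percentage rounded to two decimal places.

After-tax nominal return = 4.35% × (1 − 0.26) = 3.2190%.
r ≈ 3.2190% − 2.55% → 0.67%.

0.67%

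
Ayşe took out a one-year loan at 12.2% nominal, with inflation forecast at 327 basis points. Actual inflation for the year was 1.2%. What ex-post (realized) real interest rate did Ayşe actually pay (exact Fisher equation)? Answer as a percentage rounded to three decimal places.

Ex-post: (1 + 0.1220)/(1 + 0.0120) − 1 = 10.8696%
So the realized real rate is 10.870%.

10.870%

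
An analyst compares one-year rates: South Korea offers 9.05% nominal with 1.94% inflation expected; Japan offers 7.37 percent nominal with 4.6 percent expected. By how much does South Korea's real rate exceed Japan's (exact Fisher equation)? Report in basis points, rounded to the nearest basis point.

433 basis points

South Korea: (1 + 0.0905)/(1 + 0.0194) − 1 = 6.9747%
Japan: (1 + 0.0737)/(1 + 0.0460) − 1 = 2.6482%
Differential = 6.9747% − 2.6482% = 4.3265% → 433 basis points.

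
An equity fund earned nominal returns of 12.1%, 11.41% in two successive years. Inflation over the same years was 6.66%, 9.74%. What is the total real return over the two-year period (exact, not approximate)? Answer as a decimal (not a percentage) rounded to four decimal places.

Nominal growth factor = 1.1210 × 1.1141 = 1.248906
Price-level growth factor = 1.0666 × 1.0974 = 1.170487
Real growth factor = 1.248906 / 1.170487 = 1.066997
Total real return = 1.066997 − 1 → 0.0670.

0.0670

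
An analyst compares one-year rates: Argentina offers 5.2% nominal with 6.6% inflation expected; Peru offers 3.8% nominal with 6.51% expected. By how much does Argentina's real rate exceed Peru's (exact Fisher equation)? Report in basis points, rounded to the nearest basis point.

123 basis points

Argentina: (1 + 0.0520)/(1 + 0.0660) − 1 = -1.3133%
Peru: (1 + 0.0380)/(1 + 0.0651) − 1 = -2.5444%
Differential = -1.3133% − (-2.5444%) = 1.2310% → 123 basis points.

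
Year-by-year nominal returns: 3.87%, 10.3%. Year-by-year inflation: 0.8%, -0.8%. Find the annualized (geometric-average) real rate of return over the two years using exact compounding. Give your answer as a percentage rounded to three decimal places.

7.040%

Nominal growth factor = 1.0387 × 1.1030 = 1.14568610
Price-level growth factor = 1.0080 × 0.9920 = 0.99993600
Real growth factor = 1.14568610 / 0.99993600 = 1.14575943
Annualized real rate = 1.14575943^(1/2) − 1 = 7.0402% → 7.040%.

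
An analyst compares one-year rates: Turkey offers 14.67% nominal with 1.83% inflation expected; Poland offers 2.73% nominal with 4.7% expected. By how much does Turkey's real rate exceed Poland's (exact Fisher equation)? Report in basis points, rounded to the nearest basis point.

Turkey: (1 + 0.1467)/(1 + 0.0183) − 1 = 12.6093%
Poland: (1 + 0.0273)/(1 + 0.0470) − 1 = -1.8816%
Differential = 12.6093% − (-1.8816%) = 14.4908% → 1449 basis points.

1449 basis points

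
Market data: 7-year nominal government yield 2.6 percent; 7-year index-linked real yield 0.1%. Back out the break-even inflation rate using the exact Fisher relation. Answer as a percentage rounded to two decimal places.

2.50%

(1 + π) = (1 + i)/(1 + r) = 1.02600 / 1.00100 = 1.024975
Break-even inflation = 1.024975 − 1 → 2.50%.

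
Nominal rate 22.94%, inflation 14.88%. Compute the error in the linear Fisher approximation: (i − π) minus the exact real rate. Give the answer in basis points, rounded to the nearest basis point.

104 basis points

Approximate: r ≈ 22.940% − 14.880% = 8.0600%
Exact: (1 + 0.2294)/(1 + 0.1488) − 1 = 7.0160%
Error = 8.0600% − 7.0160% = 1.0440% → 104 basis points.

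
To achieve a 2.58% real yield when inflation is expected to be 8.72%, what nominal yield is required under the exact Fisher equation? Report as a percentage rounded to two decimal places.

11.52%

(1 + i) = (1 + r)(1 + π) = 1.02580 × 1.08720 = 1.11524976
i = 1.11524976 − 1, so the required nominal rate is 11.52%.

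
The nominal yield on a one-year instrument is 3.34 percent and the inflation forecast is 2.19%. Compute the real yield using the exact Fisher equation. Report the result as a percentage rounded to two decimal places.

1.13%

By the Fisher identity, 1 + r = (1 + i)/(1 + π).
1 + r = 1.03340 / 1.02190 = 1.011254
r = 1.011254 − 1 = 1.1254%, i.e. 1.13%.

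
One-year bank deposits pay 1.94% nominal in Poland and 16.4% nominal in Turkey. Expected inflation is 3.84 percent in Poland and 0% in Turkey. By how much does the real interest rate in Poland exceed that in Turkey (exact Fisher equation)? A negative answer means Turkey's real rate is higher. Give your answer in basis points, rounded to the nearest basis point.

-1823 basis points

Poland: (1 + 0.0194)/(1 + 0.0384) − 1 = -1.8297%
Turkey: (1 + 0.1640)/(1 + 0.0000) − 1 = 16.4000%
Differential = -1.8297% − 16.4000% = -18.2297% → -1823 basis points.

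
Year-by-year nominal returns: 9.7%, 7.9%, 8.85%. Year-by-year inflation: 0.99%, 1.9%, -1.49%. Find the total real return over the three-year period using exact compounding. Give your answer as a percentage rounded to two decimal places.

27.09%

Compound the nominal returns: 1.0970 × 1.0790 × 1.0885 = 1.288417.
Compound inflation: 1.0099 × 1.0190 × 0.9851 = 1.013755.
Deflate: 1.288417 / 1.013755 = 1.270936.
Total real return = 1.270936 − 1 → 27.09%.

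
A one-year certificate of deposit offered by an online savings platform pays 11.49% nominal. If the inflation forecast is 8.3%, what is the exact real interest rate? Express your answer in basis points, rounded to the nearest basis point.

1 + r = 1.11490 / 1.08300 = 1.029455
r = 1.029455 − 1 = 2.9455%, i.e. 295 basis points.

295 basis points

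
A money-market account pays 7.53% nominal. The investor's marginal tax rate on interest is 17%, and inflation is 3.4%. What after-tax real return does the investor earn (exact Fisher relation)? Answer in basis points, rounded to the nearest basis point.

276 basis points

After-tax nominal return = 7.53% × (1 − 0.17) = 6.2499%.
1 + r = 1.062499 / 1.03400 = 1.027562
After-tax real rate = 1.027562 − 1 → 276 basis points.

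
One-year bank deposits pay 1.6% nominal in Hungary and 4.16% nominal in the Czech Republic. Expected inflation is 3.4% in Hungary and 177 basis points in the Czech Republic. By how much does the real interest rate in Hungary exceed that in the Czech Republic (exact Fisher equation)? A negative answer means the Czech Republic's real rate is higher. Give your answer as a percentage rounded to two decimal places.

-4.09%

Hungary: (1 + 0.0160)/(1 + 0.0340) − 1 = -1.7408%
The Czech Republic: (1 + 0.0416)/(1 + 0.0177) − 1 = 2.3484%
Differential = -1.7408% − 2.3484% = -4.0892% → -4.09%.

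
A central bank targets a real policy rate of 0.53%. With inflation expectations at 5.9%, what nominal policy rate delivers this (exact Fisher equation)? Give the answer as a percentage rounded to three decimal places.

6.461%

(1 + i) = (1 + r)(1 + π) = 1.00530 × 1.05900 = 1.0646127
i = 1.0646127 − 1, so the required nominal rate is 6.461%.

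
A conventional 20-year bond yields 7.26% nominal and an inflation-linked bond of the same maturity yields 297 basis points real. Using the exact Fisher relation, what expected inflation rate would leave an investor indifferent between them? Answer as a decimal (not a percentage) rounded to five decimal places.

0.04166

(1 + π) = (1 + i)/(1 + r) = 1.07260 / 1.02970 = 1.041663
Break-even inflation = 1.041663 − 1 → 0.04166.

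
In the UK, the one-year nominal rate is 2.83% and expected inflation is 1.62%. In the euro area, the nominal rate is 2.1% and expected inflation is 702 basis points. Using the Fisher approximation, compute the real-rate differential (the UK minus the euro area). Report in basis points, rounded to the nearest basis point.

The UK: 2.83% − 1.62% = 1.210%
The euro area: 2.1% − 7.02% = -4.920%
Differential = 6.130% → 613 basis points.

613 basis points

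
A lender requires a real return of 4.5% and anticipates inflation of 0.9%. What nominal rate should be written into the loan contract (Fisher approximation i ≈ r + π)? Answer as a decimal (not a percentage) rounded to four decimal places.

i ≈ r + π = 4.5% + 0.9% = 0.0540.

0.0540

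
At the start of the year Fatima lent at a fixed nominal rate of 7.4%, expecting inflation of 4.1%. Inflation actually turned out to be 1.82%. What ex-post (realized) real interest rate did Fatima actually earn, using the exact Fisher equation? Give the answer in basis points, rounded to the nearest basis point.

548 basis points

Ex-post: (1 + 0.0740)/(1 + 0.0182) − 1 = 5.4803%
So the realized real rate is 548 basis points.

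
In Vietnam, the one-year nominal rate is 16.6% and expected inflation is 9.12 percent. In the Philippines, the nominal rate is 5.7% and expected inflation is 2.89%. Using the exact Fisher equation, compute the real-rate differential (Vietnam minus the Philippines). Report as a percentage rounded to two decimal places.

4.12%

Vietnam: (1 + 0.1660)/(1 + 0.0912) − 1 = 6.8548%
The Philippines: (1 + 0.0570)/(1 + 0.0289) − 1 = 2.7311%
Differential = 6.8548% − 2.7311% = 4.1238% → 4.12%.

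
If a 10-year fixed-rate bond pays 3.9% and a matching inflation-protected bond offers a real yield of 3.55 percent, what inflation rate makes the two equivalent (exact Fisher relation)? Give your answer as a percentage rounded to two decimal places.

(1 + π) = (1 + i)/(1 + r) = 1.03900 / 1.03550 = 1.003380
Break-even inflation = 1.003380 − 1 → 0.34%.

0.34%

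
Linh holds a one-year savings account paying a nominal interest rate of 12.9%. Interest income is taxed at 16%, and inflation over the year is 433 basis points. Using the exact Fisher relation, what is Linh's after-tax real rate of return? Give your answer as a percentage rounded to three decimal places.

6.236%

After-tax nominal return = 12.9% × (1 − 0.16) = 10.8360%.
1 + r = 1.10836 / 1.04330 = 1.062360
After-tax real rate = 1.062360 − 1 → 6.236%.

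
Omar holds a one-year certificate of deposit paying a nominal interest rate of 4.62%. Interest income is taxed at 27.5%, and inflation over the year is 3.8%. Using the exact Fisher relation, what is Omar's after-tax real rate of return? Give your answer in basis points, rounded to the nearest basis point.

After-tax nominal return = 4.62% × (1 − 0.275) = 3.3495%.
1 + r = 1.033495 / 1.03800 = 0.995660
After-tax real rate = 0.995660 − 1 → -43 basis points.

-43 basis points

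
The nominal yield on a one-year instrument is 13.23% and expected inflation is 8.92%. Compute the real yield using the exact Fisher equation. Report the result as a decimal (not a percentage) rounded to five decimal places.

0.03957

By the Fisher relation, 1 + r = (1 + i)/(1 + π).
1 + r = 1.13230 / 1.08920 = 1.039570
r = 1.039570 − 1 = 3.9570%, i.e. 0.03957.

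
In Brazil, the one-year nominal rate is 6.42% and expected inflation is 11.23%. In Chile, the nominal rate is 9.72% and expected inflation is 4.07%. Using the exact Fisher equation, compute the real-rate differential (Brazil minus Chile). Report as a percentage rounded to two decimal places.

Brazil: (1 + 0.0642)/(1 + 0.1123) − 1 = -4.3244%
Chile: (1 + 0.0972)/(1 + 0.0407) − 1 = 5.4290%
Differential = -4.3244% − 5.4290% = -9.7534% → -9.75%.

-9.75%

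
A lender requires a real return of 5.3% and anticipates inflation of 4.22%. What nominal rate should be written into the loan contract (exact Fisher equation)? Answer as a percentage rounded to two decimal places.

(1 + i) = (1 + r)(1 + π) = 1.05300 × 1.04220 = 1.0974366
i = 1.0974366 − 1, so the required nominal rate is 9.74%.

9.74%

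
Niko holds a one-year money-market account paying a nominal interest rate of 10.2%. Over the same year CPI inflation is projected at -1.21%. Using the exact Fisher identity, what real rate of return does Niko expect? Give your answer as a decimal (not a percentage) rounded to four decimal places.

1 + r = 1.10200 / 0.98790 = 1.115498
r = 1.115498 − 1 = 11.5498%, i.e. 0.1155.

0.1155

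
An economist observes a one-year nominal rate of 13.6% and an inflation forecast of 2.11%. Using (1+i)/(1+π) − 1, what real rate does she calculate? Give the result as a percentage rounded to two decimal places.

11.25%

By the Fisher equation, 1 + r = (1 + i)/(1 + π).
1 + r = 1.13600 / 1.02110 = 1.112526
r = 1.112526 − 1 = 11.2526%, i.e. 11.25%.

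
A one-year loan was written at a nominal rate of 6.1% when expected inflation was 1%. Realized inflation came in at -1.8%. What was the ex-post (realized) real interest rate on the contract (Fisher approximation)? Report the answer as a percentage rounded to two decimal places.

Ex-post: 6.1% − (-1.8%) = 7.900%
So the realized real rate is 7.90%.

7.90%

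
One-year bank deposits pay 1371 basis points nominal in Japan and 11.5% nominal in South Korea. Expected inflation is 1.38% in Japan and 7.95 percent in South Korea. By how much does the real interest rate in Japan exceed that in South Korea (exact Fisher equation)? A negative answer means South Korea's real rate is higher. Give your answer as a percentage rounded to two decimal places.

Japan: (1 + 0.1371)/(1 + 0.0138) − 1 = 12.1622%
South Korea: (1 + 0.1150)/(1 + 0.0795) − 1 = 3.2886%
Differential = 12.1622% − 3.2886% = 8.8736% → 8.87%.

8.87%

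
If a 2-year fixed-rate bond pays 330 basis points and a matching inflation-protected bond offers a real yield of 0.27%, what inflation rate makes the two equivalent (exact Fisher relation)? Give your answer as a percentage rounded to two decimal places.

(1 + π) = (1 + i)/(1 + r) = 1.03300 / 1.00270 = 1.030218
Break-even inflation = 1.030218 − 1 → 3.02%.

3.02%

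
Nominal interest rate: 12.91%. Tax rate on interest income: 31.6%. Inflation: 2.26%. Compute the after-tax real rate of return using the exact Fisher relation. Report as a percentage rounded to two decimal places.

After-tax nominal return = 12.91% × (1 − 0.316) = 8.83044%.
1 + r = 1.0883044 / 1.02260 = 1.064252
After-tax real rate = 1.064252 − 1 → 6.43%.

6.43%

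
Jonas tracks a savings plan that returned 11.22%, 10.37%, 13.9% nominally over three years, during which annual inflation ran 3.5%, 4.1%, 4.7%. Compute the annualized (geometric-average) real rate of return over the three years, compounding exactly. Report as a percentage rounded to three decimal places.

7.417%

Compound the nominal returns: 1.1122 × 1.1037 × 1.1390 = 1.39816252.
Compound inflation: 1.0350 × 1.0410 × 1.0470 = 1.12807445.
Deflate: 1.39816252 / 1.12807445 = 1.23942399.
Annualized real rate = 1.23942399^(1/3) − 1 = 7.4171% → 7.417%.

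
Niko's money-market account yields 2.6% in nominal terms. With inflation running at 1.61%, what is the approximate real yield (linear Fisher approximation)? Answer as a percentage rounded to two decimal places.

r ≈ i − π = 2.6% − 1.61% = 0.99%.

0.99%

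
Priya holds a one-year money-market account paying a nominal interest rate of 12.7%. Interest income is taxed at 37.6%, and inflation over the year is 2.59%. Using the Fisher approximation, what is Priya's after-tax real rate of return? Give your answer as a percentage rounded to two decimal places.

5.33%

After-tax nominal return = 12.7% × (1 − 0.376) = 7.9248%.
r ≈ 7.9248% − 2.59% → 5.33%.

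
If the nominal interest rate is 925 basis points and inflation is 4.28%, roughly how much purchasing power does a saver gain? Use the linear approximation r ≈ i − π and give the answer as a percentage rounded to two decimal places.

r ≈ i − π = 9.25% − 4.28% = 4.97%.

4.97%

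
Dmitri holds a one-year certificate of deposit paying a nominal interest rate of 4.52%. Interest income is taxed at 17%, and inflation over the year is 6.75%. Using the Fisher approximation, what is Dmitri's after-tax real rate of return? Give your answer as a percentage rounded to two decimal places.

After-tax nominal return = 4.52% × (1 − 0.17) = 3.7516%.
r ≈ 3.7516% − 6.75% → -3.00%.

-3.00%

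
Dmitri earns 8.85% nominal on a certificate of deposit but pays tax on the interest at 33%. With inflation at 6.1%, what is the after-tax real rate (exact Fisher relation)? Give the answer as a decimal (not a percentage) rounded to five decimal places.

After-tax nominal return = 8.85% × (1 − 0.33) = 5.9295%.
1 + r = 1.059295 / 1.06100 = 0.998393
After-tax real rate = 0.998393 − 1 → -0.00161.

-0.00161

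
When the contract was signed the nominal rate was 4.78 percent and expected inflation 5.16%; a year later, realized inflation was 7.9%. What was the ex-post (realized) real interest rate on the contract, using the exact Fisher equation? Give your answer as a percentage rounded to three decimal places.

-2.892%

Ex-post: (1 + 0.0478)/(1 + 0.0790) − 1 = -2.8916%
So the realized real rate is -2.892%.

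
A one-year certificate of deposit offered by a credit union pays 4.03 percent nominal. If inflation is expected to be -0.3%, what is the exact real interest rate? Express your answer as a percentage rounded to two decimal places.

By the Fisher identity, 1 + r = (1 + i)/(1 + π).
1 + r = 1.04030 / 0.99700 = 1.043430
r = 1.043430 − 1 = 4.3430%, i.e. 4.34%.

4.34%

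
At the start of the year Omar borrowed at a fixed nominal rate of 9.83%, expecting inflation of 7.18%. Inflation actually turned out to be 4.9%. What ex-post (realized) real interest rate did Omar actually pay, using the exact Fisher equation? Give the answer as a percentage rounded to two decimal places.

Ex-post: (1 + 0.0983)/(1 + 0.0490) − 1 = 4.6997%
So the realized real rate is 4.70%.

4.70%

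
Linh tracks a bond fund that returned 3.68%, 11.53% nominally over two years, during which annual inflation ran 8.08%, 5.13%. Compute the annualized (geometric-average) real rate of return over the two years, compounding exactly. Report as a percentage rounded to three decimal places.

0.881%

Nominal growth factor = 1.0368 × 1.1153 = 1.156343040
Price-level growth factor = 1.0808 × 1.0513 = 1.136245040
Real growth factor = 1.156343040 / 1.136245040 = 1.017688086
Annualized real rate = 1.017688086^(1/2) − 1 = 0.88053% → 0.881%.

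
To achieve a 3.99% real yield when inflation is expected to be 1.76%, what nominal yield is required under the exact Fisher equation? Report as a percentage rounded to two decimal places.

(1 + i) = (1 + r)(1 + π) = 1.03990 × 1.01760 = 1.05820224
i = 1.05820224 − 1, so the required nominal rate is 5.82%.

5.82%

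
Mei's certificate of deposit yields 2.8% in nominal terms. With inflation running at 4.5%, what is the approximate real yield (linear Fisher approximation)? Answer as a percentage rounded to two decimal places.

r ≈ i − π = 2.8% − 4.5% = -1.70%.

-1.70%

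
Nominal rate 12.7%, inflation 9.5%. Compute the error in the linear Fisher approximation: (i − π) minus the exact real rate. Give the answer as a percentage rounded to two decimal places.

0.28%

Approximate: r ≈ 12.700% − 9.500% = 3.2000%
Exact: (1 + 0.1270)/(1 + 0.0950) − 1 = 2.9224%
Error = 3.2000% − 2.9224% = 0.2776% → 0.28%.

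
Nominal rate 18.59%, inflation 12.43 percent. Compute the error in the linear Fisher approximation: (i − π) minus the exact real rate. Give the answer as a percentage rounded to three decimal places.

0.681%

Approximate: r ≈ 18.590% − 12.430% = 6.1600%
Exact: (1 + 0.1859)/(1 + 0.1243) − 1 = 5.4790%
Error = 6.1600% − 5.4790% = 0.6810% → 0.681%.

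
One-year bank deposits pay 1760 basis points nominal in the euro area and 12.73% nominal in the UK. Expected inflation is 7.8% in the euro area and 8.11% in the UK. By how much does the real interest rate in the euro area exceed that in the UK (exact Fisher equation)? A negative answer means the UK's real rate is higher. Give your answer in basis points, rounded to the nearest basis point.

482 basis points

The euro area: (1 + 0.1760)/(1 + 0.0780) − 1 = 9.0909%
The UK: (1 + 0.1273)/(1 + 0.0811) − 1 = 4.2734%
Differential = 9.0909% − 4.2734% = 4.8175% → 482 basis points.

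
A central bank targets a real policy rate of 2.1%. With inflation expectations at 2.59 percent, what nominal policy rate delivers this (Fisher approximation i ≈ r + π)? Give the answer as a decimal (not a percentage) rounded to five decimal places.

i ≈ r + π = 2.1% + 2.59% = 0.04690.

0.04690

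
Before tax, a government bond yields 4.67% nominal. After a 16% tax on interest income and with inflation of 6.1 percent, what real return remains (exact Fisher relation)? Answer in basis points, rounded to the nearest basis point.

-205 basis points

After-tax nominal return = 4.67% × (1 − 0.16) = 3.9228%.
1 + r = 1.039228 / 1.06100 = 0.979480
After-tax real rate = 0.979480 − 1 → -205 basis points.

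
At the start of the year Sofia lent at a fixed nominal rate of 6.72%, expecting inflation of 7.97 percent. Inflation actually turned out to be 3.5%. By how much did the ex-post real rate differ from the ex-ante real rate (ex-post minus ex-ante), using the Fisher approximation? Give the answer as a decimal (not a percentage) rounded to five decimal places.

Ex-ante: 6.72% − 7.97% = -1.250%
Ex-post: 6.72% − 3.5% = 3.220%
Difference (ex-post − ex-ante) = 4.4700% → 0.04470.

0.04470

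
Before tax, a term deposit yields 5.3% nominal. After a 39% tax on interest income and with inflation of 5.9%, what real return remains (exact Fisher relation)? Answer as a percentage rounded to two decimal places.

After-tax nominal return = 5.3% × (1 − 0.39) = 3.2330%.
1 + r = 1.03233 / 1.05900 = 0.974816
After-tax real rate = 0.974816 − 1 → -2.52%.

-2.52%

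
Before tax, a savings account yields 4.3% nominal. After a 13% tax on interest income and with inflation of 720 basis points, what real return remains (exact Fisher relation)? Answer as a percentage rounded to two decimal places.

-3.23%

After-tax nominal return = 4.3% × (1 − 0.13) = 3.7410%.
1 + r = 1.03741 / 1.07200 = 0.967733
After-tax real rate = 0.967733 − 1 → -3.23%.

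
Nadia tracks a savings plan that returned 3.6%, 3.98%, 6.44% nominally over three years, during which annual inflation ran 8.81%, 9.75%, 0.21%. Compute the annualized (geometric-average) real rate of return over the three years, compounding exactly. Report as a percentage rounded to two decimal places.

-1.42%

Nominal growth factor = 1.0360 × 1.0398 × 1.0644 = 1.14660659
Price-level growth factor = 1.0881 × 1.0975 × 1.0021 = 1.19669755
Real growth factor = 1.14660659 / 1.19669755 = 0.95814234
Annualized real rate = 0.95814234^(1/3) − 1 = -1.4152% → -1.42%.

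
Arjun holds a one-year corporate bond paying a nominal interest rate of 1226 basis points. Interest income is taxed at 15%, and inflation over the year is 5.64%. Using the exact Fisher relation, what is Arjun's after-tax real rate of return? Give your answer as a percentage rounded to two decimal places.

4.53%

After-tax nominal return = 12.26% × (1 − 0.15) = 10.4210%.
1 + r = 1.10421 / 1.05640 = 1.045257
After-tax real rate = 1.045257 − 1 → 4.53%.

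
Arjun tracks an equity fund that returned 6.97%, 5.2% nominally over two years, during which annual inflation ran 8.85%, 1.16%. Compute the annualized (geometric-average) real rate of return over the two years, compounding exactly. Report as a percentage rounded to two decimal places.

Compound the nominal returns: 1.0697 × 1.0520 = 1.12532440.
Compound inflation: 1.0885 × 1.0116 = 1.10112660.
Deflate: 1.12532440 / 1.10112660 = 1.02197549.
Annualized real rate = 1.02197549^(1/2) − 1 = 1.0928% → 1.09%.

1.09%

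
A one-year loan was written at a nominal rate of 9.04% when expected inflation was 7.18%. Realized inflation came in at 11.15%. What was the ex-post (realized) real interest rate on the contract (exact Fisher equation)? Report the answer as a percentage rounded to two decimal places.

Ex-post: (1 + 0.0904)/(1 + 0.1115) − 1 = -1.8983%
So the realized real rate is -1.90%.

-1.90%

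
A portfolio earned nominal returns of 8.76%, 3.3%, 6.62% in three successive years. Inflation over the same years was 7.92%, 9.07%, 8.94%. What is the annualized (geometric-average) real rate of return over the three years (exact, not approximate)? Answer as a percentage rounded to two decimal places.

-2.25%

Nominal growth factor = 1.0876 × 1.0330 × 1.0662 = 1.19786589
Price-level growth factor = 1.0792 × 1.0907 × 1.0894 = 1.28231470
Real growth factor = 1.19786589 / 1.28231470 = 0.93414346
Annualized real rate = 0.93414346^(1/3) − 1 = -2.2453% → -2.25%.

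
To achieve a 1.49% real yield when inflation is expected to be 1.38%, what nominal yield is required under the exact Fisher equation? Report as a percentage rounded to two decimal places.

(1 + i) = (1 + r)(1 + π) = 1.01490 × 1.01380 = 1.02890562
i = 1.02890562 − 1, so the required nominal rate is 2.89%.

2.89%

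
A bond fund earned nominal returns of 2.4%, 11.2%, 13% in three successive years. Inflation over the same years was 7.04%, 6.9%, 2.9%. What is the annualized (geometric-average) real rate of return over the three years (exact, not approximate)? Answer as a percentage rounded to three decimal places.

Compound the nominal returns: 1.0240 × 1.1120 × 1.1300 = 1.28671744.
Compound inflation: 1.0704 × 1.0690 × 1.0290 = 1.17744107.
Deflate: 1.28671744 / 1.17744107 = 1.09280836.
Annualized real rate = 1.09280836^(1/3) − 1 = 3.0026% → 3.003%.

3.003%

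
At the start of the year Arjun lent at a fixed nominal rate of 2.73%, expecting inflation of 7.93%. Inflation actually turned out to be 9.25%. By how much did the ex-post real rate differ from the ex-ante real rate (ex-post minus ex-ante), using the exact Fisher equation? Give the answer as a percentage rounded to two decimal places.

-1.15%

Ex-ante: (1 + 0.0273)/(1 + 0.0793) − 1 = -4.8179%
Ex-post: (1 + 0.0273)/(1 + 0.0925) − 1 = -5.9680%
Difference (ex-post − ex-ante) = -1.1500% → -1.15%.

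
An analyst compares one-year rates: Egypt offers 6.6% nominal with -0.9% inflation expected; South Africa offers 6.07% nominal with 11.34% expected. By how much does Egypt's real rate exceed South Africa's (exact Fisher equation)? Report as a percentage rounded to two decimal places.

12.30%

Egypt: (1 + 0.0660)/(1 − 0.0090) − 1 = 7.5681%
South Africa: (1 + 0.0607)/(1 + 0.1134) − 1 = -4.7332%
Differential = 7.5681% − (-4.7332%) = 12.3014% → 12.30%.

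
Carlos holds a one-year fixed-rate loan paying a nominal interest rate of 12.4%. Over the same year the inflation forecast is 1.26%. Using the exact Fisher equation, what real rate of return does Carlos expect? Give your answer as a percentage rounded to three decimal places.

By the Fisher equation, 1 + r = (1 + i)/(1 + π).
1 + r = 1.12400 / 1.01260 = 1.110014
r = 1.110014 − 1 = 11.0014%, i.e. 11.001%.

11.001%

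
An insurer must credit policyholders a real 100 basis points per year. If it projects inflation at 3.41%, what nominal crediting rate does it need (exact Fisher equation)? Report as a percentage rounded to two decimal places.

(1 + i) = (1 + r)(1 + π) = 1.01000 × 1.03410 = 1.044441
i = 1.044441 − 1, so the required nominal rate is 4.44%.

4.44%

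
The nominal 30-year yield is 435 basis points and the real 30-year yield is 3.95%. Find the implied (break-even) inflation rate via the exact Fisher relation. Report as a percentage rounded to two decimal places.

0.38%

(1 + π) = (1 + i)/(1 + r) = 1.04350 / 1.03950 = 1.003848
Break-even inflation = 1.003848 − 1 → 0.38%.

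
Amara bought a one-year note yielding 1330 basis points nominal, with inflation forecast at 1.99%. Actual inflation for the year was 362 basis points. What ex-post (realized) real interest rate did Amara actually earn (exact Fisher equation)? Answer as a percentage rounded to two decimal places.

9.34%

Ex-post: (1 + 0.1330)/(1 + 0.0362) − 1 = 9.3418%
So the realized real rate is 9.34%.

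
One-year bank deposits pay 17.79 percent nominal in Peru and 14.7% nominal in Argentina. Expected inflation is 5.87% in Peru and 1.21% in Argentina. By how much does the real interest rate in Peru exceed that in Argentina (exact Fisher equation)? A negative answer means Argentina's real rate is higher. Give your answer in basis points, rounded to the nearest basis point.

-207 basis points

Peru: (1 + 0.1779)/(1 + 0.0587) − 1 = 11.2591%
Argentina: (1 + 0.1470)/(1 + 0.0121) − 1 = 13.3287%
Differential = 11.2591% − 13.3287% = -2.0696% → -207 basis points.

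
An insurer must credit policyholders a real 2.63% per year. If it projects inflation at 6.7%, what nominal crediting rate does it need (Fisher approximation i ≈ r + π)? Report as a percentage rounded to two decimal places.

9.33%

i ≈ r + π = 2.63% + 6.7% = 9.33%.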